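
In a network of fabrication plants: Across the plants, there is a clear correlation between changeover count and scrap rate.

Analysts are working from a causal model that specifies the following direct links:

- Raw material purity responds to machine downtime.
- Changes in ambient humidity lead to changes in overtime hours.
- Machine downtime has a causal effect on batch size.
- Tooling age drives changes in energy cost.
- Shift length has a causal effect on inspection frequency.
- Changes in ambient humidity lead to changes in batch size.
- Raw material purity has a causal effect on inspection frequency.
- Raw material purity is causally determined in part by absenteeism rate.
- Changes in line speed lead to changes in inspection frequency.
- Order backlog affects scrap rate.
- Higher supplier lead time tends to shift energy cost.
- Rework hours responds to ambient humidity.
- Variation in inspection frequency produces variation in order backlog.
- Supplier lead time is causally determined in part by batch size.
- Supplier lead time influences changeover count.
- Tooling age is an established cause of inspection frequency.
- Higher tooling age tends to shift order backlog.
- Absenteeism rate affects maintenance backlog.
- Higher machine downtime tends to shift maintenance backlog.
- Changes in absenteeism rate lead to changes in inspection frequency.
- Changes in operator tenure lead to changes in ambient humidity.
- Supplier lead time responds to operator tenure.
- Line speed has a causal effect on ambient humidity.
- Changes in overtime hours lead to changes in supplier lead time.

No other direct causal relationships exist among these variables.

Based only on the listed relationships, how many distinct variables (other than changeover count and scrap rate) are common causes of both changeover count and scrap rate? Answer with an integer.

2

The common causes are: line speed (to changeover count via line speed → ambient humidity → overtime hours → supplier lead time → changeover count; to scrap rate via line speed → inspection frequency → order backlog → scrap rate); machine downtime (to changeover count via machine downtime → batch size → supplier lead time → changeover count; to scrap rate via machine downtime → raw material purity → inspection frequency → order backlog → scrap rate).
Every other variable lacks a causal path to at least one of changeover count and scrap rate.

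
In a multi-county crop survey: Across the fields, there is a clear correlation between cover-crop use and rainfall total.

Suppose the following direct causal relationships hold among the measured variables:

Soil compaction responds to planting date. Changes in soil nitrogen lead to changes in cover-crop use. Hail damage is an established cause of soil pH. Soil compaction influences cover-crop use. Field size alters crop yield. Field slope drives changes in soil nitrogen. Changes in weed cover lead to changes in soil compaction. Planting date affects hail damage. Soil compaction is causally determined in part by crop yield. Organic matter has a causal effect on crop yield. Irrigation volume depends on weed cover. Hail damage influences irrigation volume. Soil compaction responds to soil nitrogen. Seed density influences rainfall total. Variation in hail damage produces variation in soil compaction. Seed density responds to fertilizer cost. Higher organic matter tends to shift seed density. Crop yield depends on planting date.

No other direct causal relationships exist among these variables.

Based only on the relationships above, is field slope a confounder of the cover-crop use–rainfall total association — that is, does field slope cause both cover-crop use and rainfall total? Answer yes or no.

no

Field slope has no stated causal path to rainfall total. A confounder must cause both variables, so field slope does not qualify.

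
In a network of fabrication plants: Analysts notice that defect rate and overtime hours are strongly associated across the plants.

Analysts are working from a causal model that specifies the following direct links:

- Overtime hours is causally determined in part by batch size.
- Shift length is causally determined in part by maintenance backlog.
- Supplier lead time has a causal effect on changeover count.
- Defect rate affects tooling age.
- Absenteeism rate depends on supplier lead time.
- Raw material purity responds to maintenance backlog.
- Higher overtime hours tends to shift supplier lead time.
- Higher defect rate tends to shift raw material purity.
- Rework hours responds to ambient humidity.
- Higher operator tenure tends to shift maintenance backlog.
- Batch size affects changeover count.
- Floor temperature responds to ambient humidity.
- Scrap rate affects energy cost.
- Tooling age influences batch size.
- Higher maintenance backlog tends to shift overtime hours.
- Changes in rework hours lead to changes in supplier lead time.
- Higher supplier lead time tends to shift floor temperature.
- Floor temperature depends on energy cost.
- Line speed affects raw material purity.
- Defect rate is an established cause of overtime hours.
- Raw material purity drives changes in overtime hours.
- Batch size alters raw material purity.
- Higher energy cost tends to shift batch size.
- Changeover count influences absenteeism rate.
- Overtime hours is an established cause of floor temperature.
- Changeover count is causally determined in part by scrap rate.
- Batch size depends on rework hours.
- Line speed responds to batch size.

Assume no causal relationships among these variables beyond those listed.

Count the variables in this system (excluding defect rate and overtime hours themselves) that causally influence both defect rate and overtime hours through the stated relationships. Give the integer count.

No listed variable has a causal path to both defect rate and overtime hours, so there are no common causes.

0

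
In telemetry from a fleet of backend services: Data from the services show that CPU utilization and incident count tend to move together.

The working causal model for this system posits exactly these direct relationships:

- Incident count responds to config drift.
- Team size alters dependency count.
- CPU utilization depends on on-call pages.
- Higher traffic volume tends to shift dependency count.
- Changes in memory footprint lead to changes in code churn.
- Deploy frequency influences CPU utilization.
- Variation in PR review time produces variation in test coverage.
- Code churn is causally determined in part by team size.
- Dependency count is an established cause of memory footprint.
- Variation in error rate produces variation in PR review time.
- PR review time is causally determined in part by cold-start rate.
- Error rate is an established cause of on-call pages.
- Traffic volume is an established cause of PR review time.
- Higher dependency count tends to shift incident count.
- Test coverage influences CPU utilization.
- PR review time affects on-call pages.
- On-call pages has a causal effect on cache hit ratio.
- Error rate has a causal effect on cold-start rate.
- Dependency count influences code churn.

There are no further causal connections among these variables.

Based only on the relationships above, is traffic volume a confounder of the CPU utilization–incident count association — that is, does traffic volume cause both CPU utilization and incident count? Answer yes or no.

Traffic volume has a causal path to CPU utilization (traffic volume → PR review time → on-call pages → CPU utilization) and to incident count (traffic volume → dependency count → incident count), so it is a common cause of both — a confounder.

yes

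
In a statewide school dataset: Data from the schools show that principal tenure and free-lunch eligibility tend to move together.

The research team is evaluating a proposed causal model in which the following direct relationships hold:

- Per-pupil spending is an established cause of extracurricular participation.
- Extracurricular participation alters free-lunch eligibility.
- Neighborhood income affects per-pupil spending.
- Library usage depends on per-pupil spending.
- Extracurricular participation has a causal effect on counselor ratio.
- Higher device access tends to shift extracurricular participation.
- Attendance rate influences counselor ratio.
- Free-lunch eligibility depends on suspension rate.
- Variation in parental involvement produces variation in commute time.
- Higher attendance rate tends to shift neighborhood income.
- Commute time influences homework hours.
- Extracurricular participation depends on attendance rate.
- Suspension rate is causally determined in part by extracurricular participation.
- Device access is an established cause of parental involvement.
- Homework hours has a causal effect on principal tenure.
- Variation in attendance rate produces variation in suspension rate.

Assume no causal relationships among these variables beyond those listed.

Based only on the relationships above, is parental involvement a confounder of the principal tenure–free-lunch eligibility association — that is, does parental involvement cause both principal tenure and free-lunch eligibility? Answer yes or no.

no

Parental involvement has no stated causal path to free-lunch eligibility. A confounder must cause both variables, so parental involvement does not qualify.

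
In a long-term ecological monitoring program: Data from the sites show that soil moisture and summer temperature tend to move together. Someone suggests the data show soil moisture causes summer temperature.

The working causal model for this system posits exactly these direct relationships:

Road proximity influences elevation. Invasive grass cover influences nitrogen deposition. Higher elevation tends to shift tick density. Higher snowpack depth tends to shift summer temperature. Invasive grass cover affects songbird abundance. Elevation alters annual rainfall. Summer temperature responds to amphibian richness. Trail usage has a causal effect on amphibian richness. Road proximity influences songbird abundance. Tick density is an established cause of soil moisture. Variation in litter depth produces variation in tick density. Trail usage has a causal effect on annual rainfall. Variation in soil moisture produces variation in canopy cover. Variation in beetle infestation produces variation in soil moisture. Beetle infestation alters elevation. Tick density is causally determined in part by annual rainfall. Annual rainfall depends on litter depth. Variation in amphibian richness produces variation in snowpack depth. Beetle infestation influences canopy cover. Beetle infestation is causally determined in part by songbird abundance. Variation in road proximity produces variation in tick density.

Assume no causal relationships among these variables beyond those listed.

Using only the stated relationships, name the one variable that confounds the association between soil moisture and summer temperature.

trail usage

Trail usage has a causal path to soil moisture (trail usage → annual rainfall → tick density → soil moisture) and a separate causal path to summer temperature (trail usage → amphibian richness → summer temperature), so it is a common cause of both.
No stated relationship gives soil moisture a causal route to summer temperature, so the correlation is explained by the shared upstream cause rather than a direct effect.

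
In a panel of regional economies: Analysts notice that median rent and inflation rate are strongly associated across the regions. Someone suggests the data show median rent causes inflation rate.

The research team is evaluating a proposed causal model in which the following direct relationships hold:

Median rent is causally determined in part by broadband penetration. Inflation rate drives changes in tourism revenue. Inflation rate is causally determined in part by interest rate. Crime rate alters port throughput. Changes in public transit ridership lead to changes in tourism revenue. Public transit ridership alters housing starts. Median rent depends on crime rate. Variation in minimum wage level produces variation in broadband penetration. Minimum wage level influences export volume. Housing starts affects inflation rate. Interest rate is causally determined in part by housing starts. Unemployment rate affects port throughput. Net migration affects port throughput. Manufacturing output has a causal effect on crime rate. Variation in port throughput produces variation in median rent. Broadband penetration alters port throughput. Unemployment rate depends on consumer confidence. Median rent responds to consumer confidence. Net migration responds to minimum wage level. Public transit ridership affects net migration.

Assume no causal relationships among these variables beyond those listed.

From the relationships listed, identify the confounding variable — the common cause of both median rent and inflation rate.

public transit ridership

Public transit ridership has a causal path to median rent (public transit ridership → net migration → port throughput → median rent) and a separate causal path to inflation rate (public transit ridership → housing starts → inflation rate), so it is a common cause of both.
No stated relationship gives median rent a causal route to inflation rate, so the correlation is explained by the shared upstream cause rather than a direct effect.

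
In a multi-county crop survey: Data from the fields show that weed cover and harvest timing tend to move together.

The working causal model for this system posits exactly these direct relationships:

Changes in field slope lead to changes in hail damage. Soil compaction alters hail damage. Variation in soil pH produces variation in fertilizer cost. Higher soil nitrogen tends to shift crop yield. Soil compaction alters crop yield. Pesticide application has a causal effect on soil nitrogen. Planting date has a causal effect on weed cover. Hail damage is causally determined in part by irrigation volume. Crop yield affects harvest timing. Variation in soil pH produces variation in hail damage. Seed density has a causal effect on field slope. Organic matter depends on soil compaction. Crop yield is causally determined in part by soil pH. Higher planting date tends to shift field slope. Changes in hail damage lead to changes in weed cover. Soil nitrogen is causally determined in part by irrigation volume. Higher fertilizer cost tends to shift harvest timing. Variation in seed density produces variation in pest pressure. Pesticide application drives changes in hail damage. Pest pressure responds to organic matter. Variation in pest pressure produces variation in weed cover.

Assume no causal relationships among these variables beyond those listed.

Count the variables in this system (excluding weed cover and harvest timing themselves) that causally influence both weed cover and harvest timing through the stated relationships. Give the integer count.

4

The common causes are: irrigation volume (to weed cover via irrigation volume → hail damage → weed cover; to harvest timing via irrigation volume → soil nitrogen → crop yield → harvest timing); pesticide application (to weed cover via pesticide application → hail damage → weed cover; to harvest timing via pesticide application → soil nitrogen → crop yield → harvest timing); soil compaction (to weed cover via soil compaction → hail damage → weed cover; to harvest timing via soil compaction → crop yield → harvest timing); soil pH (to weed cover via soil pH → hail damage → weed cover; to harvest timing via soil pH → fertilizer cost → harvest timing).
Every other variable lacks a causal path to at least one of weed cover and harvest timing.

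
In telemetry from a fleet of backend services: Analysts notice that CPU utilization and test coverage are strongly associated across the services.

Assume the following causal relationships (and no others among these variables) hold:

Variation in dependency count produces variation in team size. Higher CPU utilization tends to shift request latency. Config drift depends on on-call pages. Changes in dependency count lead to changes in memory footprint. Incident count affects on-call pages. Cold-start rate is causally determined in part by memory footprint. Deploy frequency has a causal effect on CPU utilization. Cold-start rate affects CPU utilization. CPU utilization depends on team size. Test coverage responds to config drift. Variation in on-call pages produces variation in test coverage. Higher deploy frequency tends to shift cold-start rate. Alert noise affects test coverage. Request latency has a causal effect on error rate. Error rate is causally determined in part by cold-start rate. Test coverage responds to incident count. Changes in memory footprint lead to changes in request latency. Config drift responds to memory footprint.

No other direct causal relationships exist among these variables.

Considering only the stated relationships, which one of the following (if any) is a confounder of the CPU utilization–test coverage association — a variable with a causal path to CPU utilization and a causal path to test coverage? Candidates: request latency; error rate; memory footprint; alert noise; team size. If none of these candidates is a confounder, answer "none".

Memory footprint causes CPU utilization (memory footprint → cold-start rate → CPU utilization) and also causes test coverage (memory footprint → config drift → test coverage); it is a common cause of both.
Each of the other candidates lacks a causal path to at least one of CPU utilization and test coverage, so they do not confound the relationship.

memory footprint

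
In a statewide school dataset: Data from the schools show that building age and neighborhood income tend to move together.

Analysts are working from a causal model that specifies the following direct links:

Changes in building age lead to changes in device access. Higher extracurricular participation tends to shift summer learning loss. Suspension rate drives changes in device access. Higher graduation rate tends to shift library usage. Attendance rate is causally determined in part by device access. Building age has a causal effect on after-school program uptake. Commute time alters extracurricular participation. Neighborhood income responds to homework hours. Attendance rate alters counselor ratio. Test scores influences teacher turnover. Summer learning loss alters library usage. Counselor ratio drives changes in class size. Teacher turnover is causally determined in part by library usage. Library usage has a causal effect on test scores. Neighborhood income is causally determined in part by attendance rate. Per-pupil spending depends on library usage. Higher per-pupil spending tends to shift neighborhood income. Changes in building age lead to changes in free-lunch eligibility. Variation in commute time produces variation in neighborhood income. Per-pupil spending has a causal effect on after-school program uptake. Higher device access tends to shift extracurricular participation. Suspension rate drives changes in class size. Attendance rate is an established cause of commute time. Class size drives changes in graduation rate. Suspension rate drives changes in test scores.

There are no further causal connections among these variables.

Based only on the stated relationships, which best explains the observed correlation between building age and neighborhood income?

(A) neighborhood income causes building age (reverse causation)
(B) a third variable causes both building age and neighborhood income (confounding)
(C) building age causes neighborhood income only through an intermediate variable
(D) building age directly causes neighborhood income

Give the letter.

C

Building age reaches neighborhood income through building age → device access → attendance rate → neighborhood income — an indirect causal chain with no direct building age → neighborhood income link. No variable causes both building age and neighborhood income, so confounding is ruled out; the effect is mediated.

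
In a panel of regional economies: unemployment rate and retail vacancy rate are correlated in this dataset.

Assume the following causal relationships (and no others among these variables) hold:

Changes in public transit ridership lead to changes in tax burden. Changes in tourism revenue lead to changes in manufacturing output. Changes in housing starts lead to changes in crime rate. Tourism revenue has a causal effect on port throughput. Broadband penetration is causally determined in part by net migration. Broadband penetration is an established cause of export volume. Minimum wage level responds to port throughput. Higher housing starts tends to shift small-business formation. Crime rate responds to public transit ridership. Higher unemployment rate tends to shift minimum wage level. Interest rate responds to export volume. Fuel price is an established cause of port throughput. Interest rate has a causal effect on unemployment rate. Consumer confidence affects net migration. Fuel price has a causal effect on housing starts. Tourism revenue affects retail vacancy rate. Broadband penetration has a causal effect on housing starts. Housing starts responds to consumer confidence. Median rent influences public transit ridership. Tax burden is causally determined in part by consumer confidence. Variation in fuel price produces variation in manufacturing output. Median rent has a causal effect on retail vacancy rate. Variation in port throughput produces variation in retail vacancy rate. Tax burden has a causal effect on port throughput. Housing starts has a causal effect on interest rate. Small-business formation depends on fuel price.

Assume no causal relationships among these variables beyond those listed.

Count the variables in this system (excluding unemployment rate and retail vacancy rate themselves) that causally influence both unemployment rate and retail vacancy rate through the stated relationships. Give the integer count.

2

The common causes are: consumer confidence (to unemployment rate via consumer confidence → housing starts → interest rate → unemployment rate; to retail vacancy rate via consumer confidence → tax burden → port throughput → retail vacancy rate); fuel price (to unemployment rate via fuel price → housing starts → interest rate → unemployment rate; to retail vacancy rate via fuel price → port throughput → retail vacancy rate).
Every other variable lacks a causal path to at least one of unemployment rate and retail vacancy rate.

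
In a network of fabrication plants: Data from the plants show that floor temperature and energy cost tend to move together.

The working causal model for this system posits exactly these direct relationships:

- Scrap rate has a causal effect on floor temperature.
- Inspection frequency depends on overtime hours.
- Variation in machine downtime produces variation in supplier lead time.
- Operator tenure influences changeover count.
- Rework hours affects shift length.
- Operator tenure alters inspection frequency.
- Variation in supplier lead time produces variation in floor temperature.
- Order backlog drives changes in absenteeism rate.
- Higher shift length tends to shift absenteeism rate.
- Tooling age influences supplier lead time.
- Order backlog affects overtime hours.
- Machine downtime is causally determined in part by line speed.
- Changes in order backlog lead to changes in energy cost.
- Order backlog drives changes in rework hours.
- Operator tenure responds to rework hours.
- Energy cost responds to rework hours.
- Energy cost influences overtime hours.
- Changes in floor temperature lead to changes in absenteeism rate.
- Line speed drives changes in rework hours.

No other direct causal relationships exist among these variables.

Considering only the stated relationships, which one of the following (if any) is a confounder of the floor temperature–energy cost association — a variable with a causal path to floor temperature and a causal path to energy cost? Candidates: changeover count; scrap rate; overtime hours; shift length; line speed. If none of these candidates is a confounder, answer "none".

line speed

Line speed causes floor temperature (line speed → machine downtime → supplier lead time → floor temperature) and also causes energy cost (line speed → rework hours → energy cost); it is a common cause of both.
Each of the other candidates lacks a causal path to at least one of floor temperature and energy cost, so they do not confound the relationship.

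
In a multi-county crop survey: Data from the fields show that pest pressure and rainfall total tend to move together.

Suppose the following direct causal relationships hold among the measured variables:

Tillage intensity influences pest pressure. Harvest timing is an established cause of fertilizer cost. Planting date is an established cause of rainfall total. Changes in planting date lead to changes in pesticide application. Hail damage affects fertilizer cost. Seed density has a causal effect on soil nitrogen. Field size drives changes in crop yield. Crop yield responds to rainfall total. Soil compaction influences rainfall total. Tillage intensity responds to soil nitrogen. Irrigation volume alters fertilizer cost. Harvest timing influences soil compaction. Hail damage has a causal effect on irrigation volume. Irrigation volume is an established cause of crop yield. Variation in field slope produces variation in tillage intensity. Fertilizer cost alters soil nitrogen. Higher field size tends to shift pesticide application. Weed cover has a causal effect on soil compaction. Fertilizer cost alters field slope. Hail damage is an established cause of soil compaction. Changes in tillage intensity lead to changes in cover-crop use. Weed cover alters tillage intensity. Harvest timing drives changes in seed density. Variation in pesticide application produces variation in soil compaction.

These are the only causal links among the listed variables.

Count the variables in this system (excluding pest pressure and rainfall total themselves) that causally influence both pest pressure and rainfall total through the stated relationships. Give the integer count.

3

The common causes are: hail damage (to pest pressure via hail damage → fertilizer cost → field slope → tillage intensity → pest pressure; to rainfall total via hail damage → soil compaction → rainfall total); harvest timing (to pest pressure via harvest timing → seed density → soil nitrogen → tillage intensity → pest pressure; to rainfall total via harvest timing → soil compaction → rainfall total); weed cover (to pest pressure via weed cover → tillage intensity → pest pressure; to rainfall total via weed cover → soil compaction → rainfall total).
Every other variable lacks a causal path to at least one of pest pressure and rainfall total.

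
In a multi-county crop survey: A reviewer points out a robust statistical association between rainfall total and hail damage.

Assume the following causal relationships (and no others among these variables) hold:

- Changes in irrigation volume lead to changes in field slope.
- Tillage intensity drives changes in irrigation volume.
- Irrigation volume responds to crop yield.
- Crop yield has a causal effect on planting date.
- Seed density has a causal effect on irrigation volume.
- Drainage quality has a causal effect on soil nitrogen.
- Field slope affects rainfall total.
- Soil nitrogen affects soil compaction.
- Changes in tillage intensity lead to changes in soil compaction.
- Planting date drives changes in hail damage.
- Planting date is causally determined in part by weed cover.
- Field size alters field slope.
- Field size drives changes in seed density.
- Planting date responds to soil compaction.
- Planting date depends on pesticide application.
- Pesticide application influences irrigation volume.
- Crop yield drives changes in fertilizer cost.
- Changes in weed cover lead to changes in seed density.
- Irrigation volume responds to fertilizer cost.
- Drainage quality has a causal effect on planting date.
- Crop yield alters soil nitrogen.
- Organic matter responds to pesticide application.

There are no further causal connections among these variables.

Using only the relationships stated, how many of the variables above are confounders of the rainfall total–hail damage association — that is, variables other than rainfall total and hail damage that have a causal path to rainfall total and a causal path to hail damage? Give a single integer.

4

The common causes are: crop yield (to rainfall total via crop yield → irrigation volume → field slope → rainfall total; to hail damage via crop yield → planting date → hail damage); pesticide application (to rainfall total via pesticide application → irrigation volume → field slope → rainfall total; to hail damage via pesticide application → planting date → hail damage); tillage intensity (to rainfall total via tillage intensity → irrigation volume → field slope → rainfall total; to hail damage via tillage intensity → soil compaction → planting date → hail damage); weed cover (to rainfall total via weed cover → seed density → irrigation volume → field slope → rainfall total; to hail damage via weed cover → planting date → hail damage).
Every other variable lacks a causal path to at least one of rainfall total and hail damage.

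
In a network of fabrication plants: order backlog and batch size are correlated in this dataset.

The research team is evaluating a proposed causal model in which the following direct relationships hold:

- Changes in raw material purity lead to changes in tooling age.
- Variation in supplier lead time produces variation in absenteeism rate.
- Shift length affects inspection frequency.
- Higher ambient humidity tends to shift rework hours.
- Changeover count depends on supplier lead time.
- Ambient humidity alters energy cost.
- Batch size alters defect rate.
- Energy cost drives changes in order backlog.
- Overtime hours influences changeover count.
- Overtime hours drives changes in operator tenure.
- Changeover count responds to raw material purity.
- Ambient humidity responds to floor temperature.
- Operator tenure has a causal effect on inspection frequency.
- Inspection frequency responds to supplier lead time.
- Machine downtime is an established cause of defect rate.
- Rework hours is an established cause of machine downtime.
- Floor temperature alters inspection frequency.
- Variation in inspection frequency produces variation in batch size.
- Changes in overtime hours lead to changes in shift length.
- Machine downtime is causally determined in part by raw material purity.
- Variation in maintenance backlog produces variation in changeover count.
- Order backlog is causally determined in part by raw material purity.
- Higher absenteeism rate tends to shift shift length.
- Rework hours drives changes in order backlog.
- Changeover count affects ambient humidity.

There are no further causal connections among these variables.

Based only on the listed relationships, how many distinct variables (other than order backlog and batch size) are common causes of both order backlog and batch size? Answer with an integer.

3

The common causes are: floor temperature (to order backlog via floor temperature → ambient humidity → rework hours → order backlog; to batch size via floor temperature → inspection frequency → batch size); overtime hours (to order backlog via overtime hours → changeover count → ambient humidity → rework hours → order backlog; to batch size via overtime hours → shift length → inspection frequency → batch size); supplier lead time (to order backlog via supplier lead time → changeover count → ambient humidity → rework hours → order backlog; to batch size via supplier lead time → inspection frequency → batch size).
Every other variable lacks a causal path to at least one of order backlog and batch size.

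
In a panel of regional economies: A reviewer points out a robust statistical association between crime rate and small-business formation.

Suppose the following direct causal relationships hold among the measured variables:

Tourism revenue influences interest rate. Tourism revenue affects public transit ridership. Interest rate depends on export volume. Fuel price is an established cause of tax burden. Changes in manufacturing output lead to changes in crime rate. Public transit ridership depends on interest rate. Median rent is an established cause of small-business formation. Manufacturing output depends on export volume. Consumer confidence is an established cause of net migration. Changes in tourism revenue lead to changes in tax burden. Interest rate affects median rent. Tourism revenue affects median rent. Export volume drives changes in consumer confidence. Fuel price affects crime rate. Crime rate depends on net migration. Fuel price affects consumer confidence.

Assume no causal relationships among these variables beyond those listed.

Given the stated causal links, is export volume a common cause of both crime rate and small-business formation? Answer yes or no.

Export volume has a causal path to crime rate (export volume → manufacturing output → crime rate) and to small-business formation (export volume → interest rate → median rent → small-business formation), so it is a common cause of both — a confounder.

yes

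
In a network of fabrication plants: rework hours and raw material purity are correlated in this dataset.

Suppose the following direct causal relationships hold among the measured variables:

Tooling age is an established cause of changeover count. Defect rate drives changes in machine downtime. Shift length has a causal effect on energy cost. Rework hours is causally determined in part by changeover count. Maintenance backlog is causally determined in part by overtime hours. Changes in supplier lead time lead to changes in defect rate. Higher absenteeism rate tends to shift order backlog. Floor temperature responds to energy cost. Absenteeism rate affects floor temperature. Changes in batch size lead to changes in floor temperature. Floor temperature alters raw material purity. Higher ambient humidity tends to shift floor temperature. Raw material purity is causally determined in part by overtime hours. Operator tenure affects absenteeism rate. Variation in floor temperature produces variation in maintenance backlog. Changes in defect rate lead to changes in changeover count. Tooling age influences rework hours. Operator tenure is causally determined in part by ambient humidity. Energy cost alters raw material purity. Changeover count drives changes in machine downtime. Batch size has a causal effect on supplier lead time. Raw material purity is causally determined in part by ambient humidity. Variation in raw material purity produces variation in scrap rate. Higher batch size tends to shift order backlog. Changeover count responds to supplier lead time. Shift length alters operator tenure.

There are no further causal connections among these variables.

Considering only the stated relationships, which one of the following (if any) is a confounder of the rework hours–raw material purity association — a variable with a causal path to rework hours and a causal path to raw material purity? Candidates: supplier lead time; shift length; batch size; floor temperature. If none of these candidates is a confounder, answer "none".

Batch size causes rework hours (batch size → supplier lead time → changeover count → rework hours) and also causes raw material purity (batch size → floor temperature → raw material purity); it is a common cause of both.
Each of the other candidates lacks a causal path to at least one of rework hours and raw material purity, so they do not confound the relationship.

batch size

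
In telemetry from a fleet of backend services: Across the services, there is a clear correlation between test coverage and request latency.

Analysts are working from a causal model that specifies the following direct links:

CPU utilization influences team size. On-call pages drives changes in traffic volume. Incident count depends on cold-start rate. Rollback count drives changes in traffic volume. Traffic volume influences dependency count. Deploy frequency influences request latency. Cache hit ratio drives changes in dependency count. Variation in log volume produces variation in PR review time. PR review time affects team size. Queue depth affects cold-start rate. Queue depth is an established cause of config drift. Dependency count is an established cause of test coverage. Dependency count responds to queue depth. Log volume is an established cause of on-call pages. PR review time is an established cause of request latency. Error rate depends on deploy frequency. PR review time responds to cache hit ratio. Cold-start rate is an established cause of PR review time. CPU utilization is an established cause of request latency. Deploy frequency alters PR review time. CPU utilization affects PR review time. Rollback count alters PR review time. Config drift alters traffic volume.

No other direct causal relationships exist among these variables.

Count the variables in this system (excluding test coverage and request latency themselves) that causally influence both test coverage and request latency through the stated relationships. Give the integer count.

4

The common causes are: cache hit ratio (to test coverage via cache hit ratio → dependency count → test coverage; to request latency via cache hit ratio → PR review time → request latency); log volume (to test coverage via log volume → on-call pages → traffic volume → dependency count → test coverage; to request latency via log volume → PR review time → request latency); queue depth (to test coverage via queue depth → dependency count → test coverage; to request latency via queue depth → cold-start rate → PR review time → request latency); rollback count (to test coverage via rollback count → traffic volume → dependency count → test coverage; to request latency via rollback count → PR review time → request latency).
Every other variable lacks a causal path to at least one of test coverage and request latency.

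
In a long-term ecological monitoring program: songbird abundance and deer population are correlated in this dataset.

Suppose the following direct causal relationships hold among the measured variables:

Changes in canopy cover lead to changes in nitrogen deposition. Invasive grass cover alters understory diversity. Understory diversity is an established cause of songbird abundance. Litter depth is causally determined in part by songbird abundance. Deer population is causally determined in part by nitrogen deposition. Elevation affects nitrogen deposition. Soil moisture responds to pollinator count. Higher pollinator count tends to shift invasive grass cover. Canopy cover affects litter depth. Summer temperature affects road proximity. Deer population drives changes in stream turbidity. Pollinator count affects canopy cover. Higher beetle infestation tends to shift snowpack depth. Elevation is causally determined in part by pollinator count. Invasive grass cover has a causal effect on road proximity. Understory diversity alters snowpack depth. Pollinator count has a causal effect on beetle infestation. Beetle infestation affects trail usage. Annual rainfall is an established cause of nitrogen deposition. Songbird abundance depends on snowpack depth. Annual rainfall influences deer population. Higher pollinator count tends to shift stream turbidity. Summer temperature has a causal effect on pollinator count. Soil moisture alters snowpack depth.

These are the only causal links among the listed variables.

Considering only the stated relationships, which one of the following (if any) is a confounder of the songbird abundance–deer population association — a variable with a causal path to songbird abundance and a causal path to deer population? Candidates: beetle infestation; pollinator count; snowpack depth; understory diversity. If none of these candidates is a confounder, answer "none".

pollinator count

Pollinator count causes songbird abundance (pollinator count → beetle infestation → snowpack depth → songbird abundance) and also causes deer population (pollinator count → canopy cover → nitrogen deposition → deer population); it is a common cause of both.
Each of the other candidates lacks a causal path to at least one of songbird abundance and deer population, so they do not confound the relationship.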